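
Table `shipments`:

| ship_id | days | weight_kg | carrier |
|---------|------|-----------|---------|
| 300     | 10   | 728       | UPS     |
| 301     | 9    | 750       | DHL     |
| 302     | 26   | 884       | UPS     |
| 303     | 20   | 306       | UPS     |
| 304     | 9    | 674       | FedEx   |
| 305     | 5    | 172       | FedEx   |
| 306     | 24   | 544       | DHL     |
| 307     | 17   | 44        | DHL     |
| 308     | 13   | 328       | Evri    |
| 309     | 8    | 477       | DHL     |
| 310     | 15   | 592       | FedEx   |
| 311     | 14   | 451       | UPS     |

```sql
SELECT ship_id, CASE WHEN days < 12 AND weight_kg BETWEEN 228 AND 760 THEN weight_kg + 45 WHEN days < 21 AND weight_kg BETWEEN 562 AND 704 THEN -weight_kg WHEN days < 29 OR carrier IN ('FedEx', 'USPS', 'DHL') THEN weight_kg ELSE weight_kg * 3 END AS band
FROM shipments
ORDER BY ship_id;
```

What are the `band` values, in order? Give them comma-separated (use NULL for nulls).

773, 795, 884, 306, 719, 172, 544, 44, 328, 522, -592, 451

ship_id=300: days < 12 AND weight_kg BETWEEN 228 AND 760 → 773
ship_id=301: days < 12 AND weight_kg BETWEEN 228 AND 760 → 795
ship_id=302: days < 29 OR carrier IN ('FedEx', 'USPS', 'DHL') → 884
ship_id=303: days < 29 OR carrier IN ('FedEx', 'USPS', 'DHL') → 306
ship_id=304: days < 12 AND weight_kg BETWEEN 228 AND 760 → 719
ship_id=305: days < 29 OR carrier IN ('FedEx', 'USPS', 'DHL') → 172
ship_id=306: days < 29 OR carrier IN ('FedEx', 'USPS', 'DHL') → 544
ship_id=307: days < 29 OR carrier IN ('FedEx', 'USPS', 'DHL') → 44
ship_id=308: days < 29 OR carrier IN ('FedEx', 'USPS', 'DHL') → 328
ship_id=309: days < 12 AND weight_kg BETWEEN 228 AND 760 → 522
ship_id=310: days < 21 AND weight_kg BETWEEN 562 AND 704 → -592
ship_id=311: days < 29 OR carrier IN ('FedEx', 'USPS', 'DHL') → 451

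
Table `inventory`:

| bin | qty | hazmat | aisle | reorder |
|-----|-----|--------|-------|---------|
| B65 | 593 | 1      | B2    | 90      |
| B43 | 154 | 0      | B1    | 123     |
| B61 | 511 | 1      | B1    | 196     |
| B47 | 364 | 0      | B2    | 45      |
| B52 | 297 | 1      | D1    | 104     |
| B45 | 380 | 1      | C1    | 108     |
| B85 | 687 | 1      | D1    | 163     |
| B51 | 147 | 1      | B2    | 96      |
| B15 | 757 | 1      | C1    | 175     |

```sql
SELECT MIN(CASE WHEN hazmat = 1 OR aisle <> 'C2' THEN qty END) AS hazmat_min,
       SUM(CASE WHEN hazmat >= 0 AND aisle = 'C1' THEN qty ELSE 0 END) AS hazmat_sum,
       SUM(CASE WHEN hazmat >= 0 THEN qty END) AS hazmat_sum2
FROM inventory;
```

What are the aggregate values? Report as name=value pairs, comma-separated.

[hazmat_min: hazmat = 1 OR aisle <> 'C2']
bin=B65: ✓ → 593
bin=B43: ✓ → 154
bin=B61: ✓ → 511
bin=B47: ✓ → 364
bin=B52: ✓ → 297
bin=B45: ✓ → 380
bin=B85: ✓ → 687
bin=B51: ✓ → 147
bin=B15: ✓ → 757
hazmat_min = MIN(593, 154, 511, 364, 297, 380, 687, 147, 757) = 147
—
[hazmat_sum: hazmat >= 0 AND aisle = 'C1']
bin=B65: ✗
bin=B43: ✗
bin=B61: ✗
bin=B47: ✗
bin=B52: ✗
bin=B45: ✓ → 380
bin=B85: ✗
bin=B51: ✗
bin=B15: ✓ → 757
hazmat_sum = 380 + 757 = 1137
—
[hazmat_sum2: hazmat >= 0]
bin=B65: ✓ → 593
bin=B43: ✓ → 154
bin=B61: ✓ → 511
bin=B47: ✓ → 364
bin=B52: ✓ → 297
bin=B45: ✓ → 380
bin=B85: ✓ → 687
bin=B51: ✓ → 147
bin=B15: ✓ → 757
hazmat_sum2 = 593 + 154 + 511 + 364 + 297 + 380 + 687 + 147 + 757 = 3890

hazmat_min=147, hazmat_sum=1137, hazmat_sum2=3890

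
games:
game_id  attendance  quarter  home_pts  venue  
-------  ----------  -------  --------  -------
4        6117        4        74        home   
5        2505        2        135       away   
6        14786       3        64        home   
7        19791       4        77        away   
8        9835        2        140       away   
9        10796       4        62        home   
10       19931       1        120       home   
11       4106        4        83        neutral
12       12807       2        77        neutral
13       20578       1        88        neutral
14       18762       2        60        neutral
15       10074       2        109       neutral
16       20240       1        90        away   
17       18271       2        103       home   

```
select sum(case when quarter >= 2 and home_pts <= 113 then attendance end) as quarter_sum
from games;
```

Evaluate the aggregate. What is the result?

game_id=4: ✓ → 6117
game_id=5: ✗
game_id=6: ✓ → 14786
game_id=7: ✓ → 19791
game_id=8: ✗
game_id=9: ✓ → 10796
game_id=10: ✗
game_id=11: ✓ → 4106
game_id=12: ✓ → 12807
game_id=13: ✗
game_id=14: ✓ → 18762
game_id=15: ✓ → 10074
game_id=16: ✗
game_id=17: ✓ → 18271
quarter_sum = 6117 + 14786 + 19791 + 10796 + 4106 + 12807 + 18762 + 10074 + 18271 = 115510

115510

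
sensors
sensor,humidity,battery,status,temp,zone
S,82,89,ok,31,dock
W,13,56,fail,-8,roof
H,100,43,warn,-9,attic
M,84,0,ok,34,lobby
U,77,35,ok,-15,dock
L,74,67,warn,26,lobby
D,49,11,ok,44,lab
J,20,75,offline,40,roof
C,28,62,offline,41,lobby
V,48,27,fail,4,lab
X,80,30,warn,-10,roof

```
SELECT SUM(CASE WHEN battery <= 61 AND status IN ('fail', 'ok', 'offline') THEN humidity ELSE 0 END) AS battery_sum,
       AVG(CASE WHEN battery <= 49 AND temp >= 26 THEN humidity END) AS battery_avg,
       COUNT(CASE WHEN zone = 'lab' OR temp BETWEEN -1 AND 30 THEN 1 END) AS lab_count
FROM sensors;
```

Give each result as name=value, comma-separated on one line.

[battery_sum: battery <= 61 AND status IN ('fail', 'ok', 'offline')]
sensor=S: ✗
sensor=W: ✓ → 13
sensor=H: ✗
sensor=M: ✓ → 84
sensor=U: ✓ → 77
sensor=L: ✗
sensor=D: ✓ → 49
sensor=J: ✗
sensor=C: ✗
sensor=V: ✓ → 48
sensor=X: ✗
battery_sum = 13 + 84 + 77 + 49 + 48 = 271
—
[battery_avg: battery <= 49 AND temp >= 26]
sensor=S: ✗
sensor=W: ✗
sensor=H: ✗
sensor=M: ✓ → 84
sensor=U: ✗
sensor=L: ✗
sensor=D: ✓ → 49
sensor=J: ✗
sensor=C: ✗
sensor=V: ✗
sensor=X: ✗
battery_avg = (84 + 49) / 2 = 66.5
—
[lab_count: zone = 'lab' OR temp BETWEEN -1 AND 30]
sensor=S: ✗
sensor=W: ✗
sensor=H: ✗
sensor=M: ✗
sensor=U: ✗
sensor=L: ✓ → 1
sensor=D: ✓ → 1
sensor=J: ✗
sensor=C: ✗
sensor=V: ✓ → 1
sensor=X: ✗
lab_count = COUNT(1, 1, 1) = 3

battery_sum=271, battery_avg=66.5, lab_count=3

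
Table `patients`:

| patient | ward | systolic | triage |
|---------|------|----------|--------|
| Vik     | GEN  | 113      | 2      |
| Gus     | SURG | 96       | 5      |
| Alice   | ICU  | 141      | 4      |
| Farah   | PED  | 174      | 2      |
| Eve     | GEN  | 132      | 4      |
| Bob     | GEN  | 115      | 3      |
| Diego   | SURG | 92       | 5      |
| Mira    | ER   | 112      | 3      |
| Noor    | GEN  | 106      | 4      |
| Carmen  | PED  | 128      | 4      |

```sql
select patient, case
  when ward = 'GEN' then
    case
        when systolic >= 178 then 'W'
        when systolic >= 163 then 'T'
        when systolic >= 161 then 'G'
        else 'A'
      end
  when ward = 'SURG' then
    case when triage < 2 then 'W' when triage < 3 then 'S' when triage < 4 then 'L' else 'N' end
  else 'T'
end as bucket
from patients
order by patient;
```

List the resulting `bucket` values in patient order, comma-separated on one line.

T, A, T, N, A, T, N, T, A, A

patient=Alice: ward='ICU' → outer ELSE → T
patient=Bob: ward='GEN' → inner[ELSE] → A
patient=Carmen: ward='PED' → outer ELSE → T
patient=Diego: ward='SURG' → inner[ELSE] → N
patient=Eve: ward='GEN' → inner[ELSE] → A
patient=Farah: ward='PED' → outer ELSE → T
patient=Gus: ward='SURG' → inner[ELSE] → N
patient=Mira: ward='ER' → outer ELSE → T
patient=Noor: ward='GEN' → inner[ELSE] → A
patient=Vik: ward='GEN' → inner[ELSE] → A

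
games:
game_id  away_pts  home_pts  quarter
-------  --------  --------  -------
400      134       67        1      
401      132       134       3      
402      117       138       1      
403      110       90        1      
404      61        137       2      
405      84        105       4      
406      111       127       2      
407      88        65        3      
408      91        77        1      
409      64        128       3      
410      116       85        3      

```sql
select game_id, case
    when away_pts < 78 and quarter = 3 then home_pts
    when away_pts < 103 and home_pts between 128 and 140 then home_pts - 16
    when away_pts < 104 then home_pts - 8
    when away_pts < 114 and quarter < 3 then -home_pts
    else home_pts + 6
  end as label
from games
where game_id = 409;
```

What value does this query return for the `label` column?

128

game_id = 409: away_pts=64, home_pts=128, quarter=3.
away_pts < 78 and quarter = 3 → true → 128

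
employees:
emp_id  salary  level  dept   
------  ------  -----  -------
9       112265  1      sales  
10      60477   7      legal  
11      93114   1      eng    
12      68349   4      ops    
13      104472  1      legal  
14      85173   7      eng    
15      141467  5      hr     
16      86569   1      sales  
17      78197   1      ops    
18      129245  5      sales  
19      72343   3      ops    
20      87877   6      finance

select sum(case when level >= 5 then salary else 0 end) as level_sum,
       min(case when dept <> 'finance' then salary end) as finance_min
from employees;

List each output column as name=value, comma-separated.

level_sum=504239, finance_min=60477

[level_sum: level >= 5]
emp_id=9: ✗
emp_id=10: ✓ → 60477
emp_id=11: ✗
emp_id=12: ✗
emp_id=13: ✗
emp_id=14: ✓ → 85173
emp_id=15: ✓ → 141467
emp_id=16: ✗
emp_id=17: ✗
emp_id=18: ✓ → 129245
emp_id=19: ✗
emp_id=20: ✓ → 87877
level_sum = 60477 + 85173 + 141467 + 129245 + 87877 = 504239
—
[finance_min: dept <> 'finance']
emp_id=9: ✓ → 112265
emp_id=10: ✓ → 60477
emp_id=11: ✓ → 93114
emp_id=12: ✓ → 68349
emp_id=13: ✓ → 104472
emp_id=14: ✓ → 85173
emp_id=15: ✓ → 141467
emp_id=16: ✓ → 86569
emp_id=17: ✓ → 78197
emp_id=18: ✓ → 129245
emp_id=19: ✓ → 72343
emp_id=20: ✗
finance_min = MIN(112265, 60477, 93114, 68349, 104472, 85173, 141467, 86569, 78197, 129245, 72343) = 60477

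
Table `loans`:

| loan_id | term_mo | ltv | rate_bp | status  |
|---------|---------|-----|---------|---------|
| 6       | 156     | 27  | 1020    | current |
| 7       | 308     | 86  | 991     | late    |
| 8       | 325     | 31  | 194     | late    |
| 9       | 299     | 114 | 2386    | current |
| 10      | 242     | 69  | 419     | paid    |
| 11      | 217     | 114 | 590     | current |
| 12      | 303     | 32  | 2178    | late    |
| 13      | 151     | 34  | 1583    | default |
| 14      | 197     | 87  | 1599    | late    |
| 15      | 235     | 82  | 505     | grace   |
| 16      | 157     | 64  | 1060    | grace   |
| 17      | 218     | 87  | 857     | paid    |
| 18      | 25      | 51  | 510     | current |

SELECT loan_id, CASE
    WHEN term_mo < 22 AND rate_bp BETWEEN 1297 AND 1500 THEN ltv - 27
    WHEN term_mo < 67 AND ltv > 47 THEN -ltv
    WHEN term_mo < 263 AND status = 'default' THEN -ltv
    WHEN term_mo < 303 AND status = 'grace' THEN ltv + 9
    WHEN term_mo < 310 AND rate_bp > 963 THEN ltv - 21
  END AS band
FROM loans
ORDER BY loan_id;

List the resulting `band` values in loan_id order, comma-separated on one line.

loan_id=6: term_mo < 310 AND rate_bp > 963 → 6
loan_id=7: term_mo < 310 AND rate_bp > 963 → 65
loan_id=8: (no match → NULL) → NULL
loan_id=9: term_mo < 310 AND rate_bp > 963 → 93
loan_id=10: (no match → NULL) → NULL
loan_id=11: (no match → NULL) → NULL
loan_id=12: term_mo < 310 AND rate_bp > 963 → 11
loan_id=13: term_mo < 263 AND status = 'default' → -34
loan_id=14: term_mo < 310 AND rate_bp > 963 → 66
loan_id=15: term_mo < 303 AND status = 'grace' → 91
loan_id=16: term_mo < 303 AND status = 'grace' → 73
loan_id=17: (no match → NULL) → NULL
loan_id=18: term_mo < 67 AND ltv > 47 → -51

6, 65, NULL, 93, NULL, NULL, 11, -34, 66, 91, 73, NULL, -51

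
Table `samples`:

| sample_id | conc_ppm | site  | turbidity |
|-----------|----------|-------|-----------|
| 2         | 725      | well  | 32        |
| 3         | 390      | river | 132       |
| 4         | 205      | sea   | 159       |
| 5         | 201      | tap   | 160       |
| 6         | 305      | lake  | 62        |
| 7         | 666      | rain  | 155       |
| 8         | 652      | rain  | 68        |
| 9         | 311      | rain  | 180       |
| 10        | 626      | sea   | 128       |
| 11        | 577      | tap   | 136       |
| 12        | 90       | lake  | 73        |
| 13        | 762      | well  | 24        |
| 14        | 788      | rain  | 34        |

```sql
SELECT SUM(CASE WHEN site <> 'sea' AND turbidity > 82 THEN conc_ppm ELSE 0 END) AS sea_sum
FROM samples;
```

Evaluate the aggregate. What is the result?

2145

sample_id=2: ✗
sample_id=3: ✓ → 390
sample_id=4: ✗
sample_id=5: ✓ → 201
sample_id=6: ✗
sample_id=7: ✓ → 666
sample_id=8: ✗
sample_id=9: ✓ → 311
sample_id=10: ✗
sample_id=11: ✓ → 577
sample_id=12: ✗
sample_id=13: ✗
sample_id=14: ✗
sea_sum = 390 + 201 + 666 + 311 + 577 = 2145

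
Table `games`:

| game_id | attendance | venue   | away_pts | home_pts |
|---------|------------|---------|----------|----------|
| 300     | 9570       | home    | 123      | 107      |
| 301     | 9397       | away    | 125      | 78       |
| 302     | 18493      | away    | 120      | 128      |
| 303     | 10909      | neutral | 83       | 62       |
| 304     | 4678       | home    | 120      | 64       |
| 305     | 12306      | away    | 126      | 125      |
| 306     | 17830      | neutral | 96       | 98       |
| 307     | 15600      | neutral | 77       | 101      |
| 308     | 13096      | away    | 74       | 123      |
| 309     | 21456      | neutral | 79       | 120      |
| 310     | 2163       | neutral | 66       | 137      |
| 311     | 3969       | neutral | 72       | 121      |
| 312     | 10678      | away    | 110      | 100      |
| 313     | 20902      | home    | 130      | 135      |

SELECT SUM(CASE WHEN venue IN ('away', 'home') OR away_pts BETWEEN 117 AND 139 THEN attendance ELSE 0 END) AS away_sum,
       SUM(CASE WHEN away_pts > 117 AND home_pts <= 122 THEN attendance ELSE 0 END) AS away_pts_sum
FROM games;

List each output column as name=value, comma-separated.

[away_sum: venue IN ('away', 'home') OR away_pts BETWEEN 117 AND 139]
game_id=300: ✓ → 9570
game_id=301: ✓ → 9397
game_id=302: ✓ → 18493
game_id=303: ✗
game_id=304: ✓ → 4678
game_id=305: ✓ → 12306
game_id=306: ✗
game_id=307: ✗
game_id=308: ✓ → 13096
game_id=309: ✗
game_id=310: ✗
game_id=311: ✗
game_id=312: ✓ → 10678
game_id=313: ✓ → 20902
away_sum = 9570 + 9397 + 18493 + 4678 + 12306 + 13096 + 10678 + 20902 = 99120
—
[away_pts_sum: away_pts > 117 AND home_pts <= 122]
game_id=300: ✓ → 9570
game_id=301: ✓ → 9397
game_id=302: ✗
game_id=303: ✗
game_id=304: ✓ → 4678
game_id=305: ✗
game_id=306: ✗
game_id=307: ✗
game_id=308: ✗
game_id=309: ✗
game_id=310: ✗
game_id=311: ✗
game_id=312: ✗
game_id=313: ✗
away_pts_sum = 9570 + 9397 + 4678 = 23645

away_sum=99120, away_pts_sum=23645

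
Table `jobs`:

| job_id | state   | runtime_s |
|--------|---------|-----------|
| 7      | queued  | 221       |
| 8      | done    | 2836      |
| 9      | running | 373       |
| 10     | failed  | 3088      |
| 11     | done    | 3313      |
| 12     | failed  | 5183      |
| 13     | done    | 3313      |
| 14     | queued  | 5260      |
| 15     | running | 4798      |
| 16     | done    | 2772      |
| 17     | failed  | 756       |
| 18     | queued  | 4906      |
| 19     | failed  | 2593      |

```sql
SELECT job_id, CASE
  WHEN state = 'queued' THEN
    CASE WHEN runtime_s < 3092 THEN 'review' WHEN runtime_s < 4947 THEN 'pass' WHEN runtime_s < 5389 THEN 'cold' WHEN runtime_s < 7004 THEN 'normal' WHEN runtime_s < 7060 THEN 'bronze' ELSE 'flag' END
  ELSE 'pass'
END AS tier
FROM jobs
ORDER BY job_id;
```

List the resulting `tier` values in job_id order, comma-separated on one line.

review, pass, pass, pass, pass, pass, pass, cold, pass, pass, pass, pass, pass

job_id=7: state='queued' → inner[runtime_s < 3092] → review
job_id=8: state='done' → outer ELSE → pass
job_id=9: state='running' → outer ELSE → pass
job_id=10: state='failed' → outer ELSE → pass
job_id=11: state='done' → outer ELSE → pass
job_id=12: state='failed' → outer ELSE → pass
job_id=13: state='done' → outer ELSE → pass
job_id=14: state='queued' → inner[runtime_s < 5389] → cold
job_id=15: state='running' → outer ELSE → pass
job_id=16: state='done' → outer ELSE → pass
job_id=17: state='failed' → outer ELSE → pass
job_id=18: state='queued' → inner[runtime_s < 4947] → pass
job_id=19: state='failed' → outer ELSE → pass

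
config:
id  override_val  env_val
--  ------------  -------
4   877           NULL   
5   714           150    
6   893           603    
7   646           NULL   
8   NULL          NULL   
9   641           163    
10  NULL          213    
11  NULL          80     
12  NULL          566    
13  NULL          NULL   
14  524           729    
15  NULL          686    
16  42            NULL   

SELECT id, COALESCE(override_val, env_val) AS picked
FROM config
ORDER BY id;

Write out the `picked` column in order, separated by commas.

id=4: override_val=877 → 877
id=5: override_val=714 → 714
id=6: override_val=893 → 893
id=7: override_val=646 → 646
id=8: override_val=NULL, env_val=NULL (all NULL) → NULL
id=9: override_val=641 → 641
id=10: override_val=NULL, env_val=213 → 213
id=11: override_val=NULL, env_val=80 → 80
id=12: override_val=NULL, env_val=566 → 566
id=13: override_val=NULL, env_val=NULL (all NULL) → NULL
id=14: override_val=524 → 524
id=15: override_val=NULL, env_val=686 → 686
id=16: override_val=42 → 42

877, 714, 893, 646, NULL, 641, 213, 80, 566, NULL, 524, 686, 42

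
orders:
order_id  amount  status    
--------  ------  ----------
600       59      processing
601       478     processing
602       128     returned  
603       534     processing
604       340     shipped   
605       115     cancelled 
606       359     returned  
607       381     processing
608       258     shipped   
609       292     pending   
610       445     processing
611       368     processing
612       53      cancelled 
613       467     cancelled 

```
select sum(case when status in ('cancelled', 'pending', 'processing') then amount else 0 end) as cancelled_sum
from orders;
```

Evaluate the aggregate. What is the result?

order_id=600: ✓ → 59
order_id=601: ✓ → 478
order_id=602: ✗
order_id=603: ✓ → 534
order_id=604: ✗
order_id=605: ✓ → 115
order_id=606: ✗
order_id=607: ✓ → 381
order_id=608: ✗
order_id=609: ✓ → 292
order_id=610: ✓ → 445
order_id=611: ✓ → 368
order_id=612: ✓ → 53
order_id=613: ✓ → 467
cancelled_sum = 59 + 478 + 534 + 115 + 381 + 292 + 445 + 368 + 53 + 467 = 3192

3192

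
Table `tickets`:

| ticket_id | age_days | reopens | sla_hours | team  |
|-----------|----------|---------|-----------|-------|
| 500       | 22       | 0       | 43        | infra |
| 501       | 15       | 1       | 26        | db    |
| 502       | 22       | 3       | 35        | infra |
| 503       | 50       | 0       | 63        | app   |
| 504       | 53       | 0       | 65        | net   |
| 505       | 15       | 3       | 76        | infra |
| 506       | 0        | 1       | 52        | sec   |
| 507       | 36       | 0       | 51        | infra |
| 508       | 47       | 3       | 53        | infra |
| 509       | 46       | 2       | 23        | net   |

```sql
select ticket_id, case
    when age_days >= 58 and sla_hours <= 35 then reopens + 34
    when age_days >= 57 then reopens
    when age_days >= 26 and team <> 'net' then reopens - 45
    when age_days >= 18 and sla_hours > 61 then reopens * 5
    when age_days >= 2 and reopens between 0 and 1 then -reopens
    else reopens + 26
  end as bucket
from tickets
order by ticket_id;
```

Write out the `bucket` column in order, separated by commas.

ticket_id=500: age_days >= 2 and reopens between 0 and 1 → 0
ticket_id=501: age_days >= 2 and reopens between 0 and 1 → -1
ticket_id=502: ELSE → 29
ticket_id=503: age_days >= 26 and team <> 'net' → -45
ticket_id=504: age_days >= 18 and sla_hours > 61 → 0
ticket_id=505: ELSE → 29
ticket_id=506: ELSE → 27
ticket_id=507: age_days >= 26 and team <> 'net' → -45
ticket_id=508: age_days >= 26 and team <> 'net' → -42
ticket_id=509: ELSE → 28

0, -1, 29, -45, 0, 29, 27, -45, -42, 28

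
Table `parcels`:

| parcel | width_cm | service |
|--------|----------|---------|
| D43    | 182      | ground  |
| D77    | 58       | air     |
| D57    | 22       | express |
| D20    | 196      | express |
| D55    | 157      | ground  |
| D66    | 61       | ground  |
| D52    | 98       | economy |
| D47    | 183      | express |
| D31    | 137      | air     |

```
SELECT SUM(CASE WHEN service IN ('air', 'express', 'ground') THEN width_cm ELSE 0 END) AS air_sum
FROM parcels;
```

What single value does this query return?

parcel=D43: ✓ → 182
parcel=D77: ✓ → 58
parcel=D57: ✓ → 22
parcel=D20: ✓ → 196
parcel=D55: ✓ → 157
parcel=D66: ✓ → 61
parcel=D52: ✗
parcel=D47: ✓ → 183
parcel=D31: ✓ → 137
air_sum = 182 + 58 + 22 + 196 + 157 + 61 + 183 + 137 = 996

996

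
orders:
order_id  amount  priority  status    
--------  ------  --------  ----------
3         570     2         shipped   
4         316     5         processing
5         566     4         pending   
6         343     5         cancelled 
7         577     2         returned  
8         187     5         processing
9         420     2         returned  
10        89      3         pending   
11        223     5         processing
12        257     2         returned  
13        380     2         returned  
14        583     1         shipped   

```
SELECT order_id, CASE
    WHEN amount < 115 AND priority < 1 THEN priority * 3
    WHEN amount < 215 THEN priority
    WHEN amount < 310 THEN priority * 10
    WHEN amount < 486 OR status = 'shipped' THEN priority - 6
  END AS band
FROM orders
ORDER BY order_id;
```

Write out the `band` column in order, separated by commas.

order_id=3: amount < 486 OR status = 'shipped' → -4
order_id=4: amount < 486 OR status = 'shipped' → -1
order_id=5: (no match → NULL) → NULL
order_id=6: amount < 486 OR status = 'shipped' → -1
order_id=7: (no match → NULL) → NULL
order_id=8: amount < 215 → 5
order_id=9: amount < 486 OR status = 'shipped' → -4
order_id=10: amount < 215 → 3
order_id=11: amount < 310 → 50
order_id=12: amount < 310 → 20
order_id=13: amount < 486 OR status = 'shipped' → -4
order_id=14: amount < 486 OR status = 'shipped' → -5

-4, -1, NULL, -1, NULL, 5, -4, 3, 50, 20, -4, -5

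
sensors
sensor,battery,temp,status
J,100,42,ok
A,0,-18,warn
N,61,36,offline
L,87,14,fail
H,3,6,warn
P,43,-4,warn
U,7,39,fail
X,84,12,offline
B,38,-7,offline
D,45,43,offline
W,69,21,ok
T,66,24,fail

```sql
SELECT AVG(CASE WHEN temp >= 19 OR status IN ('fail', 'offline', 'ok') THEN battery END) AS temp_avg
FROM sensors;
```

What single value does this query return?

sensor=J: ✓ → 100
sensor=A: ✗
sensor=N: ✓ → 61
sensor=L: ✓ → 87
sensor=H: ✗
sensor=P: ✗
sensor=U: ✓ → 7
sensor=X: ✓ → 84
sensor=B: ✓ → 38
sensor=D: ✓ → 45
sensor=W: ✓ → 69
sensor=T: ✓ → 66
temp_avg = (100 + 61 + 87 + 7 + 84 + 38 + 45 + 69 + 66) / 9 = 61.8888888889

61.8888888889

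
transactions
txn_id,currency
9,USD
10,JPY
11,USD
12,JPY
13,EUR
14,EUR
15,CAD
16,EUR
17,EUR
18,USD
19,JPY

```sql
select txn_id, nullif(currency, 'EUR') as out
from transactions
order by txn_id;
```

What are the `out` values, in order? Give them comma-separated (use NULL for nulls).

USD, JPY, USD, JPY, NULL, NULL, CAD, NULL, NULL, USD, JPY

txn_id=9: currency=USD vs EUR: differ → USD
txn_id=10: currency=JPY vs EUR: differ → JPY
txn_id=11: currency=USD vs EUR: differ → USD
txn_id=12: currency=JPY vs EUR: differ → JPY
txn_id=13: currency=EUR vs EUR: equal → NULL
txn_id=14: currency=EUR vs EUR: equal → NULL
txn_id=15: currency=CAD vs EUR: differ → CAD
txn_id=16: currency=EUR vs EUR: equal → NULL
txn_id=17: currency=EUR vs EUR: equal → NULL
txn_id=18: currency=USD vs EUR: differ → USD
txn_id=19: currency=JPY vs EUR: differ → JPY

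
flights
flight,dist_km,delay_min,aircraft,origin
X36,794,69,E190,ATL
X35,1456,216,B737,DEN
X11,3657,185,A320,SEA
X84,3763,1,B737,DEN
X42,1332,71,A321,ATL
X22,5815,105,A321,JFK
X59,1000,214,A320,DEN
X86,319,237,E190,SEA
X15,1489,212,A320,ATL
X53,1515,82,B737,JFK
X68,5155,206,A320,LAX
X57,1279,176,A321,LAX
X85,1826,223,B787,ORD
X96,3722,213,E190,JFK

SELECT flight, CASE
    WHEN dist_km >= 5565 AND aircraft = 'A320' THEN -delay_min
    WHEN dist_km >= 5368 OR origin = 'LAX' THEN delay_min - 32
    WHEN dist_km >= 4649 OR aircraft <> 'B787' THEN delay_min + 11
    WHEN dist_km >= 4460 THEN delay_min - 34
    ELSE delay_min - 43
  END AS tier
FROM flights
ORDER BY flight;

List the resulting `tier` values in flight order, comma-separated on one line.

196, 223, 73, 227, 80, 82, 93, 144, 225, 174, 12, 180, 248, 224

flight=X11: dist_km >= 4649 OR aircraft <> 'B787' → 196
flight=X15: dist_km >= 4649 OR aircraft <> 'B787' → 223
flight=X22: dist_km >= 5368 OR origin = 'LAX' → 73
flight=X35: dist_km >= 4649 OR aircraft <> 'B787' → 227
flight=X36: dist_km >= 4649 OR aircraft <> 'B787' → 80
flight=X42: dist_km >= 4649 OR aircraft <> 'B787' → 82
flight=X53: dist_km >= 4649 OR aircraft <> 'B787' → 93
flight=X57: dist_km >= 5368 OR origin = 'LAX' → 144
flight=X59: dist_km >= 4649 OR aircraft <> 'B787' → 225
flight=X68: dist_km >= 5368 OR origin = 'LAX' → 174
flight=X84: dist_km >= 4649 OR aircraft <> 'B787' → 12
flight=X85: ELSE → 180
flight=X86: dist_km >= 4649 OR aircraft <> 'B787' → 248
flight=X96: dist_km >= 4649 OR aircraft <> 'B787' → 224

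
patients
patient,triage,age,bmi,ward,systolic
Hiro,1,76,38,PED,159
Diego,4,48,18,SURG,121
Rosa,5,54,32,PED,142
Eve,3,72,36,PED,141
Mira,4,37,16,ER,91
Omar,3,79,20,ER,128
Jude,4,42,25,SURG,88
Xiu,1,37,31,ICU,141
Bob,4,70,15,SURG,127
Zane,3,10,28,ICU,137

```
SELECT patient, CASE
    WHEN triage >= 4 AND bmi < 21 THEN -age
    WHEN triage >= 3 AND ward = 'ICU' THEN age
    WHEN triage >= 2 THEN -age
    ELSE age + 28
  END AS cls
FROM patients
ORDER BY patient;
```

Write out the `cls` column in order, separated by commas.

-70, -48, -72, 104, -42, -37, -79, -54, 65, 10

patient=Bob: triage >= 4 AND bmi < 21 → -70
patient=Diego: triage >= 4 AND bmi < 21 → -48
patient=Eve: triage >= 2 → -72
patient=Hiro: ELSE → 104
patient=Jude: triage >= 2 → -42
patient=Mira: triage >= 4 AND bmi < 21 → -37
patient=Omar: triage >= 2 → -79
patient=Rosa: triage >= 2 → -54
patient=Xiu: ELSE → 65
patient=Zane: triage >= 3 AND ward = 'ICU' → 10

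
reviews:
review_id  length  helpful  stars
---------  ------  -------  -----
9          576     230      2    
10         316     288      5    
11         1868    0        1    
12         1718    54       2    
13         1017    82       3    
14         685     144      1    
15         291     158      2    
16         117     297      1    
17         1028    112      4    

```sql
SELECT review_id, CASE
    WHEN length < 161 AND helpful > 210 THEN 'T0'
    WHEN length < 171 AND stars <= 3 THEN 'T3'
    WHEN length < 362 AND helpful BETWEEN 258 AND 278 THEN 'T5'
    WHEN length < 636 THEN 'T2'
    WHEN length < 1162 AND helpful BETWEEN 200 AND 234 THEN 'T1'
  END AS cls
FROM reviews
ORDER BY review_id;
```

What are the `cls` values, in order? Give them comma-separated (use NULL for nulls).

review_id=9: length < 636 → T2
review_id=10: length < 636 → T2
review_id=11: (no match → NULL) → NULL
review_id=12: (no match → NULL) → NULL
review_id=13: (no match → NULL) → NULL
review_id=14: (no match → NULL) → NULL
review_id=15: length < 636 → T2
review_id=16: length < 161 AND helpful > 210 → T0
review_id=17: (no match → NULL) → NULL

T2, T2, NULL, NULL, NULL, NULL, T2, T0, NULL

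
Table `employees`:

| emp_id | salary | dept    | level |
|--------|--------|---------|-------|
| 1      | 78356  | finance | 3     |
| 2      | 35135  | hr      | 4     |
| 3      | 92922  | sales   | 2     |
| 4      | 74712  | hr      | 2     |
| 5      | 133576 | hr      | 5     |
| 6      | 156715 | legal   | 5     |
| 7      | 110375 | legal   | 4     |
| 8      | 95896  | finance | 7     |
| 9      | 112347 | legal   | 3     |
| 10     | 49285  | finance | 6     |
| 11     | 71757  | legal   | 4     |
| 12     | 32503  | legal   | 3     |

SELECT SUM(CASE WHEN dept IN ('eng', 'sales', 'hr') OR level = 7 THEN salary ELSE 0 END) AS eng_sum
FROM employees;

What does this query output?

432241

emp_id=1: ✗
emp_id=2: ✓ → 35135
emp_id=3: ✓ → 92922
emp_id=4: ✓ → 74712
emp_id=5: ✓ → 133576
emp_id=6: ✗
emp_id=7: ✗
emp_id=8: ✓ → 95896
emp_id=9: ✗
emp_id=10: ✗
emp_id=11: ✗
emp_id=12: ✗
eng_sum = 35135 + 92922 + 74712 + 133576 + 95896 = 432241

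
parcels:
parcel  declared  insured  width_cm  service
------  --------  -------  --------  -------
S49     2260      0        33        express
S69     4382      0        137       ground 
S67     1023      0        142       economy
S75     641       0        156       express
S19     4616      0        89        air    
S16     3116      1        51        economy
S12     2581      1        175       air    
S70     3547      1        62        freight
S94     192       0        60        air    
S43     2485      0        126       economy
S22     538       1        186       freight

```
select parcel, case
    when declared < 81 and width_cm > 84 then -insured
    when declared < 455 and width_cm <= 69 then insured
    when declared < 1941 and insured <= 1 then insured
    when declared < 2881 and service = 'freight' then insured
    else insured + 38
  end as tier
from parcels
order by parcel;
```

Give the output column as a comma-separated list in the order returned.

parcel=S12: ELSE → 39
parcel=S16: ELSE → 39
parcel=S19: ELSE → 38
parcel=S22: declared < 1941 and insured <= 1 → 1
parcel=S43: ELSE → 38
parcel=S49: ELSE → 38
parcel=S67: declared < 1941 and insured <= 1 → 0
parcel=S69: ELSE → 38
parcel=S70: ELSE → 39
parcel=S75: declared < 1941 and insured <= 1 → 0
parcel=S94: declared < 455 and width_cm <= 69 → 0

39, 39, 38, 1, 38, 38, 0, 38, 39, 0, 0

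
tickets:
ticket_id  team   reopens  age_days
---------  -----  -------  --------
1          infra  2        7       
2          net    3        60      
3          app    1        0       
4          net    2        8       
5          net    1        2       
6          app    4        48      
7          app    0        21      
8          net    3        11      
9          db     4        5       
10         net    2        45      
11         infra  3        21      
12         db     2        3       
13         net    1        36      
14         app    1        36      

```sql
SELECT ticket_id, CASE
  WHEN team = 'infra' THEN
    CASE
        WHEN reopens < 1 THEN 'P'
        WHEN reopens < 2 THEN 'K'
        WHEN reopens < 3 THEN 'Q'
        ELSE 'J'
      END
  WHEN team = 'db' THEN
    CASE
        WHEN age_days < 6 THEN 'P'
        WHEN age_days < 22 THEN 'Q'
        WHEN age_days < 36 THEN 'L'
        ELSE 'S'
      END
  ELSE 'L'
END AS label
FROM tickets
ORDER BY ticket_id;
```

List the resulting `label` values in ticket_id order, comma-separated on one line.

ticket_id=1: team='infra' → inner[reopens < 3] → Q
ticket_id=2: team='net' → outer ELSE → L
ticket_id=3: team='app' → outer ELSE → L
ticket_id=4: team='net' → outer ELSE → L
ticket_id=5: team='net' → outer ELSE → L
ticket_id=6: team='app' → outer ELSE → L
ticket_id=7: team='app' → outer ELSE → L
ticket_id=8: team='net' → outer ELSE → L
ticket_id=9: team='db' → inner[age_days < 6] → P
ticket_id=10: team='net' → outer ELSE → L
ticket_id=11: team='infra' → inner[ELSE] → J
ticket_id=12: team='db' → inner[age_days < 6] → P
ticket_id=13: team='net' → outer ELSE → L
ticket_id=14: team='app' → outer ELSE → L

Q, L, L, L, L, L, L, L, P, L, J, P, L, L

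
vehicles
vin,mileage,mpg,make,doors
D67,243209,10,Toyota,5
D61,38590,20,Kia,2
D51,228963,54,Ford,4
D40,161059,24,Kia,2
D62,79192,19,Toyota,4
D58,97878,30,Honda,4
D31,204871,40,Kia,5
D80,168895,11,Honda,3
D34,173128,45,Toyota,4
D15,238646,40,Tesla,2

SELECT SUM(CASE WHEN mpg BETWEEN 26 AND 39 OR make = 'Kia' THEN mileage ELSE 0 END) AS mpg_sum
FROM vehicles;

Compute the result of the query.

vin=D67: ✗
vin=D61: ✓ → 38590
vin=D51: ✗
vin=D40: ✓ → 161059
vin=D62: ✗
vin=D58: ✓ → 97878
vin=D31: ✓ → 204871
vin=D80: ✗
vin=D34: ✗
vin=D15: ✗
mpg_sum = 38590 + 161059 + 97878 + 204871 = 502398

502398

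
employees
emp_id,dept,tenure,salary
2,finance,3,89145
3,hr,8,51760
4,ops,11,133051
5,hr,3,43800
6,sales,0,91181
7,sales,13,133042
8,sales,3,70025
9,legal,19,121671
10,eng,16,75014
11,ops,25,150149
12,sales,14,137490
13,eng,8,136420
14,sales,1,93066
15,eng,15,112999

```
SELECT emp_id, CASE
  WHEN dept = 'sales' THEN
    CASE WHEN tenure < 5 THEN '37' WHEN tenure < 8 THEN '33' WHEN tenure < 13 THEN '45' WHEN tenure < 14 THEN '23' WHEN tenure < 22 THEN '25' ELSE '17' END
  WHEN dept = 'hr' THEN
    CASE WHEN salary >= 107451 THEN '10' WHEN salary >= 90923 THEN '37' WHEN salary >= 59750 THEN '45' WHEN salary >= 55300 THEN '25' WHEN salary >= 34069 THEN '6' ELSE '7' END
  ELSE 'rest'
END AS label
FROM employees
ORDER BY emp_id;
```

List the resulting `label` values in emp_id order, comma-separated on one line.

emp_id=2: dept='finance' → outer ELSE → rest
emp_id=3: dept='hr' → inner[salary >= 34069] → 6
emp_id=4: dept='ops' → outer ELSE → rest
emp_id=5: dept='hr' → inner[salary >= 34069] → 6
emp_id=6: dept='sales' → inner[tenure < 5] → 37
emp_id=7: dept='sales' → inner[tenure < 14] → 23
emp_id=8: dept='sales' → inner[tenure < 5] → 37
emp_id=9: dept='legal' → outer ELSE → rest
emp_id=10: dept='eng' → outer ELSE → rest
emp_id=11: dept='ops' → outer ELSE → rest
emp_id=12: dept='sales' → inner[tenure < 22] → 25
emp_id=13: dept='eng' → outer ELSE → rest
emp_id=14: dept='sales' → inner[tenure < 5] → 37
emp_id=15: dept='eng' → outer ELSE → rest

rest, 6, rest, 6, 37, 23, 37, rest, rest, rest, 25, rest, 37, rest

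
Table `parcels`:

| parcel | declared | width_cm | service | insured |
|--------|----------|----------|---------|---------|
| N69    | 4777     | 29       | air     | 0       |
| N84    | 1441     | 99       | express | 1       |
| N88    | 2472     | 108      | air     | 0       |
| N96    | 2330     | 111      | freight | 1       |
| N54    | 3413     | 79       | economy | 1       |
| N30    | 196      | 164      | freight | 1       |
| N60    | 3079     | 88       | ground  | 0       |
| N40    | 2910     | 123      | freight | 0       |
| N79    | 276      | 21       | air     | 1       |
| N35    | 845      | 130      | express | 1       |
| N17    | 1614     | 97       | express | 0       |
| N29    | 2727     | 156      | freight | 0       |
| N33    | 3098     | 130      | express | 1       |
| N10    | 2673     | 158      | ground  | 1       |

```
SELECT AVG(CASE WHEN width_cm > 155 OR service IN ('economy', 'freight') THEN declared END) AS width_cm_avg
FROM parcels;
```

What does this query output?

parcel=N69: ✗
parcel=N84: ✗
parcel=N88: ✗
parcel=N96: ✓ → 2330
parcel=N54: ✓ → 3413
parcel=N30: ✓ → 196
parcel=N60: ✗
parcel=N40: ✓ → 2910
parcel=N79: ✗
parcel=N35: ✗
parcel=N17: ✗
parcel=N29: ✓ → 2727
parcel=N33: ✗
parcel=N10: ✓ → 2673
width_cm_avg = (2330 + 3413 + 196 + 2910 + 2727 + 2673) / 6 = 2374.8333333333

2374.8333333333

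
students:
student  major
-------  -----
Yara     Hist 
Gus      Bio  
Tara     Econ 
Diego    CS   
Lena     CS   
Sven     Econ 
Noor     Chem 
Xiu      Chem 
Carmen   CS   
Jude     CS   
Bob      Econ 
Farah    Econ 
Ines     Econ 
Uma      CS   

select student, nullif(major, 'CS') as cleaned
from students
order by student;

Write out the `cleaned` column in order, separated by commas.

student=Bob: major=Econ vs CS: differ → Econ
student=Carmen: major=CS vs CS: equal → NULL
student=Diego: major=CS vs CS: equal → NULL
student=Farah: major=Econ vs CS: differ → Econ
student=Gus: major=Bio vs CS: differ → Bio
student=Ines: major=Econ vs CS: differ → Econ
student=Jude: major=CS vs CS: equal → NULL
student=Lena: major=CS vs CS: equal → NULL
student=Noor: major=Chem vs CS: differ → Chem
student=Sven: major=Econ vs CS: differ → Econ
student=Tara: major=Econ vs CS: differ → Econ
student=Uma: major=CS vs CS: equal → NULL
student=Xiu: major=Chem vs CS: differ → Chem
student=Yara: major=Hist vs CS: differ → Hist

Econ, NULL, NULL, Econ, Bio, Econ, NULL, NULL, Chem, Econ, Econ, NULL, Chem, Hist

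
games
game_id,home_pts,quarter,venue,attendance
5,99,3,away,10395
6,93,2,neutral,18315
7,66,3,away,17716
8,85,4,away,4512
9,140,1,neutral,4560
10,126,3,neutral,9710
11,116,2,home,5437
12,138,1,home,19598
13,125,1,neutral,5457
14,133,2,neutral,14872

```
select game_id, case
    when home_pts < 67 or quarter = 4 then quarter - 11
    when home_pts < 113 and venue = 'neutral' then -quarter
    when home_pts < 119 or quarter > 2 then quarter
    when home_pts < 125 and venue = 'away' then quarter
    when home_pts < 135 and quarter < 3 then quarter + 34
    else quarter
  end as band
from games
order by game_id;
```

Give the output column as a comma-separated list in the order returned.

3, -2, -8, -7, 1, 3, 2, 1, 35, 36

game_id=5: home_pts < 119 or quarter > 2 → 3
game_id=6: home_pts < 113 and venue = 'neutral' → -2
game_id=7: home_pts < 67 or quarter = 4 → -8
game_id=8: home_pts < 67 or quarter = 4 → -7
game_id=9: ELSE → 1
game_id=10: home_pts < 119 or quarter > 2 → 3
game_id=11: home_pts < 119 or quarter > 2 → 2
game_id=12: ELSE → 1
game_id=13: home_pts < 135 and quarter < 3 → 35
game_id=14: home_pts < 135 and quarter < 3 → 36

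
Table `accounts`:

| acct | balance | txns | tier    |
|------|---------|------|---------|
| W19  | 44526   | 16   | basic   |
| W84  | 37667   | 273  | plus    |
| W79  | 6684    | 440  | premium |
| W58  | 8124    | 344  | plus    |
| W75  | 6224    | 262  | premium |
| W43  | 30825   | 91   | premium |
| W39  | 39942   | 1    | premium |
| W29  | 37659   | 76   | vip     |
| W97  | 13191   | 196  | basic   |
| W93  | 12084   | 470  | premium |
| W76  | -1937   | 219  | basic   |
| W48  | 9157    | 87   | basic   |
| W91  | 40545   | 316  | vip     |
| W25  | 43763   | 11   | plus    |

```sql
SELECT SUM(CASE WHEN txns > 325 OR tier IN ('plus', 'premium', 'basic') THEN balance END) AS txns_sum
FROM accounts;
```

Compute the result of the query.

250250

acct=W19: ✓ → 44526
acct=W84: ✓ → 37667
acct=W79: ✓ → 6684
acct=W58: ✓ → 8124
acct=W75: ✓ → 6224
acct=W43: ✓ → 30825
acct=W39: ✓ → 39942
acct=W29: ✗
acct=W97: ✓ → 13191
acct=W93: ✓ → 12084
acct=W76: ✓ → -1937
acct=W48: ✓ → 9157
acct=W91: ✗
acct=W25: ✓ → 43763
txns_sum = 44526 + 37667 + 6684 + 8124 + 6224 + 30825 + 39942 + 13191 + 12084 + -1937 + 9157 + 43763 = 250250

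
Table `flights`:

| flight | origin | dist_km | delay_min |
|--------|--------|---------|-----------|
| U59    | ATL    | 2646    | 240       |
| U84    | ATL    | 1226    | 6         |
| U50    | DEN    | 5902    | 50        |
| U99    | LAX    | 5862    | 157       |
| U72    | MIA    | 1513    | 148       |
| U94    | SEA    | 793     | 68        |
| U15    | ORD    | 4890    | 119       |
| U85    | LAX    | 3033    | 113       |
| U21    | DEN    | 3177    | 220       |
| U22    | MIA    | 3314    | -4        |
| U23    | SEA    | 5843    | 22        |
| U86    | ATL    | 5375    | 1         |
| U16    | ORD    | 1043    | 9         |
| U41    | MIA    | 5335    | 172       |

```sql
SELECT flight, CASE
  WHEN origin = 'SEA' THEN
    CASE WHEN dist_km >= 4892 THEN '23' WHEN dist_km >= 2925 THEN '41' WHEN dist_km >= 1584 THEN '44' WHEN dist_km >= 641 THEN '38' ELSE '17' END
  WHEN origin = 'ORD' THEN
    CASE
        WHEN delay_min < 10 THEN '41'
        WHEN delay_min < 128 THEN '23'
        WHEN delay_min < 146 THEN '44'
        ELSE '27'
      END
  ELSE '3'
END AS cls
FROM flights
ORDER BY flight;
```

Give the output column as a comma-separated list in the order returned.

flight=U15: origin='ORD' → inner[delay_min < 128] → 23
flight=U16: origin='ORD' → inner[delay_min < 10] → 41
flight=U21: origin='DEN' → outer ELSE → 3
flight=U22: origin='MIA' → outer ELSE → 3
flight=U23: origin='SEA' → inner[dist_km >= 4892] → 23
flight=U41: origin='MIA' → outer ELSE → 3
flight=U50: origin='DEN' → outer ELSE → 3
flight=U59: origin='ATL' → outer ELSE → 3
flight=U72: origin='MIA' → outer ELSE → 3
flight=U84: origin='ATL' → outer ELSE → 3
flight=U85: origin='LAX' → outer ELSE → 3
flight=U86: origin='ATL' → outer ELSE → 3
flight=U94: origin='SEA' → inner[dist_km >= 641] → 38
flight=U99: origin='LAX' → outer ELSE → 3

23, 41, 3, 3, 23, 3, 3, 3, 3, 3, 3, 3, 38, 3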